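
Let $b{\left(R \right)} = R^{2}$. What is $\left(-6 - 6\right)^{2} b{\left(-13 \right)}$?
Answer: $24336$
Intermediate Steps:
$\left(-6 - 6\right)^{2} b{\left(-13 \right)} = \left(-6 - 6\right)^{2} \left(-13\right)^{2} = \left(-12\right)^{2} \cdot 169 = 144 \cdot 169 = 24336$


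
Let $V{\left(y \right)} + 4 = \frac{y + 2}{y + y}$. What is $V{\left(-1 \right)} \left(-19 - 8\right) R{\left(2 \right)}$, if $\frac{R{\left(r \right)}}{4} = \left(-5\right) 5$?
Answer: $-12150$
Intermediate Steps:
$V{\left(y \right)} = -4 + \frac{2 + y}{2 y}$ ($V{\left(y \right)} = -4 + \frac{y + 2}{y + y} = -4 + \frac{2 + y}{2 y}$)
$R{\left(r \right)} = -100$ ($R{\left(r \right)} = 4 \left(\left(-5\right) 5\right) = 4 \left(-25\right) = -100$)
$V{\left(-1 \right)} \left(-19 - 8\right) R{\left(2 \right)} = \left(- \frac{7}{2} + \frac{1}{-1}\right) \left(-19 - 8\right) \left(-100\right) = \left(- \frac{7}{2} - 1\right) \left(-27\right) \left(-100\right) = \left(- \frac{9}{2}\right) \left(-27\right) \left(-100\right) = \frac{243}{2} \left(-100\right) = -12150$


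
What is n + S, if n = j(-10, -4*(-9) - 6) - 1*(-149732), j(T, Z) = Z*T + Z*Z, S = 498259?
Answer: 648591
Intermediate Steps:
j(T, Z) = Z² + T*Z (j(T, Z) = T*Z + Z² = Z² + T*Z)
n = 150332 (n = (-4*(-9) - 6)*(-10 + (-4*(-9) - 6)) - 1*(-149732) = (36 - 6)*(-10 + (36 - 6)) + 149732 = 30*(-10 + 30) + 149732 = 30*20 + 149732 = 600 + 149732 = 150332)
n + S = 150332 + 498259 = 648591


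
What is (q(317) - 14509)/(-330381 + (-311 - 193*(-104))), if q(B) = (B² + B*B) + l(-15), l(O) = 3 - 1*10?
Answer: -31077/51770 ≈ -0.60029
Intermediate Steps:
l(O) = -7 (l(O) = 3 - 10 = -7)
q(B) = -7 + 2*B² (q(B) = (B² + B*B) - 7 = (B² + B²) - 7 = 2*B² - 7 = -7 + 2*B²)
(q(317) - 14509)/(-330381 + (-311 - 193*(-104))) = ((-7 + 2*317²) - 14509)/(-330381 + (-311 - 193*(-104))) = ((-7 + 2*100489) - 14509)/(-330381 + (-311 + 20072)) = ((-7 + 200978) - 14509)/(-330381 + 19761) = (200971 - 14509)/(-310620) = 186462*(-1/310620) = -31077/51770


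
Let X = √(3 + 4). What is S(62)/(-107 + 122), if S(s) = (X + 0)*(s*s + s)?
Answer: 1302*√7/5 ≈ 688.95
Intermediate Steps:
X = √7 ≈ 2.6458
S(s) = √7*(s + s²) (S(s) = (√7 + 0)*(s*s + s) = √7*(s² + s) = √7*(s + s²))
S(62)/(-107 + 122) = (62*√7*(1 + 62))/(-107 + 122) = (62*√7*63)/15 = (3906*√7)/15 = 1302*√7/5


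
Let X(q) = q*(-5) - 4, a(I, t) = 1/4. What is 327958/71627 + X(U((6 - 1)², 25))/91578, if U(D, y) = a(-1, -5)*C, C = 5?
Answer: 120132014189/26237829624 ≈ 4.5786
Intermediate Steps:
a(I, t) = ¼
U(D, y) = 5/4 (U(D, y) = (¼)*5 = 5/4)
X(q) = -4 - 5*q (X(q) = -5*q - 4 = -4 - 5*q)
327958/71627 + X(U((6 - 1)², 25))/91578 = 327958/71627 + (-4 - 5*5/4)/91578 = 327958*(1/71627) + (-4 - 25/4)*(1/91578) = 327958/71627 - 41/4*1/91578 = 327958/71627 - 41/366312 = 120132014189/26237829624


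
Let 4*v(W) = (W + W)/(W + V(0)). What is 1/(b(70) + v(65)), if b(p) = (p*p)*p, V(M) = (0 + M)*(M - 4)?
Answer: 2/686001 ≈ 2.9154e-6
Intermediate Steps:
V(M) = M*(-4 + M)
b(p) = p³ (b(p) = p²*p = p³)
v(W) = ½ (v(W) = ((W + W)/(W + 0*(-4 + 0)))/4 = ((2*W)/(W + 0*(-4)))/4 = ((2*W)/(W + 0))/4 = ((2*W)/W)/4 = (¼)*2 = ½)
1/(b(70) + v(65)) = 1/(70³ + ½) = 1/(343000 + ½) = 1/(686001/2) = 2/686001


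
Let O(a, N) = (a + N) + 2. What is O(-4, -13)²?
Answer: 225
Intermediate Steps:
O(a, N) = 2 + N + a (O(a, N) = (N + a) + 2 = 2 + N + a)
O(-4, -13)² = (2 - 13 - 4)² = (-15)² = 225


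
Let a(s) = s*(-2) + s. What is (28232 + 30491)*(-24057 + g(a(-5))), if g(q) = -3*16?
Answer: -1415517915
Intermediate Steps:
a(s) = -s (a(s) = -2*s + s = -s)
g(q) = -48
(28232 + 30491)*(-24057 + g(a(-5))) = (28232 + 30491)*(-24057 - 48) = 58723*(-24105) = -1415517915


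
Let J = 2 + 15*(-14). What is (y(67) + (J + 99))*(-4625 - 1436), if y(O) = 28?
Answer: 490941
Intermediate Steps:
J = -208 (J = 2 - 210 = -208)
(y(67) + (J + 99))*(-4625 - 1436) = (28 + (-208 + 99))*(-4625 - 1436) = (28 - 109)*(-6061) = -81*(-6061) = 490941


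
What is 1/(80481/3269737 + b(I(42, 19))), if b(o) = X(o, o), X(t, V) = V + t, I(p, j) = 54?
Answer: 3269737/353212077 ≈ 0.0092572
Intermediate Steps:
b(o) = 2*o (b(o) = o + o = 2*o)
1/(80481/3269737 + b(I(42, 19))) = 1/(80481/3269737 + 2*54) = 1/(80481*(1/3269737) + 108) = 1/(80481/3269737 + 108) = 1/(353212077/3269737) = 3269737/353212077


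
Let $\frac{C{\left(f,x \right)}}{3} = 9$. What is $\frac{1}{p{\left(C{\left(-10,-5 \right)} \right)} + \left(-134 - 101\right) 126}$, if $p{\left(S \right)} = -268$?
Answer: $- \frac{1}{29878} \approx -3.3469 \cdot 10^{-5}$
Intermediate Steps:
$C{\left(f,x \right)} = 27$ ($C{\left(f,x \right)} = 3 \cdot 9 = 27$)
$\frac{1}{p{\left(C{\left(-10,-5 \right)} \right)} + \left(-134 - 101\right) 126} = \frac{1}{-268 + \left(-134 - 101\right) 126} = \frac{1}{-268 - 29610} = \frac{1}{-29878} = - \frac{1}{29878}$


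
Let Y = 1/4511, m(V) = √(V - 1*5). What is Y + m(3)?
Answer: 1/4511 + I*√2 ≈ 0.00022168 + 1.4142*I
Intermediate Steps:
m(V) = √(-5 + V) (m(V) = √(V - 5) = √(-5 + V))
Y = 1/4511 ≈ 0.00022168
Y + m(3) = 1/4511 + √(-5 + 3) = 1/4511 + √(-2) = 1/4511 + I*√2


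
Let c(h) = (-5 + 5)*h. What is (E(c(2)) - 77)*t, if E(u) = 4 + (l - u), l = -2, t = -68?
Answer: 5100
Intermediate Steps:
c(h) = 0 (c(h) = 0*h = 0)
E(u) = 2 - u (E(u) = 4 + (-2 - u) = 2 - u)
(E(c(2)) - 77)*t = ((2 - 1*0) - 77)*(-68) = ((2 + 0) - 77)*(-68) = (2 - 77)*(-68) = -75*(-68) = 5100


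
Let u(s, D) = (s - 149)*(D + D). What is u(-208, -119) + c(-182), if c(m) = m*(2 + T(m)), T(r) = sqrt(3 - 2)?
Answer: 84420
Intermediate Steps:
T(r) = 1 (T(r) = sqrt(1) = 1)
c(m) = 3*m (c(m) = m*(2 + 1) = m*3 = 3*m)
u(s, D) = 2*D*(-149 + s) (u(s, D) = (-149 + s)*(2*D) = 2*D*(-149 + s))
u(-208, -119) + c(-182) = 2*(-119)*(-149 - 208) + 3*(-182) = 2*(-119)*(-357) - 546 = 84966 - 546 = 84420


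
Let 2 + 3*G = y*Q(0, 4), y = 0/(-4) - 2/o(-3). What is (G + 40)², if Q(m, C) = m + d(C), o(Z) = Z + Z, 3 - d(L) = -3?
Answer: 1600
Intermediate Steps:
d(L) = 6 (d(L) = 3 - 1*(-3) = 3 + 3 = 6)
o(Z) = 2*Z
Q(m, C) = 6 + m (Q(m, C) = m + 6 = 6 + m)
y = ⅓ (y = 0/(-4) - 2/(2*(-3)) = 0*(-¼) - 2/(-6) = 0 - 2*(-⅙) = 0 + ⅓ = ⅓ ≈ 0.33333)
G = 0 (G = -⅔ + ((6 + 0)/3)/3 = -⅔ + ((⅓)*6)/3 = -⅔ + (⅓)*2 = -⅔ + ⅔ = 0)
(G + 40)² = (0 + 40)² = 40² = 1600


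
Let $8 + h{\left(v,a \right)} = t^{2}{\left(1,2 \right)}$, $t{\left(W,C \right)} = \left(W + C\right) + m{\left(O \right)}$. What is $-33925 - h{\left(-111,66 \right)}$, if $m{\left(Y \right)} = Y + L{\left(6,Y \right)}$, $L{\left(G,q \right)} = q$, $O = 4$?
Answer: $-34038$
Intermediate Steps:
$m{\left(Y \right)} = 2 Y$ ($m{\left(Y \right)} = Y + Y = 2 Y$)
$t{\left(W,C \right)} = 8 + C + W$ ($t{\left(W,C \right)} = \left(W + C\right) + 2 \cdot 4 = \left(C + W\right) + 8 = 8 + C + W$)
$h{\left(v,a \right)} = 113$ ($h{\left(v,a \right)} = -8 + \left(8 + 2 + 1\right)^{2} = -8 + 11^{2} = -8 + 121 = 113$)
$-33925 - h{\left(-111,66 \right)} = -33925 - 113 = -34038$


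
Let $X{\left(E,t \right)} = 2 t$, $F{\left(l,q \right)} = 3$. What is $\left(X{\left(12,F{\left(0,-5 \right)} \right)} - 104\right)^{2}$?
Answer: $9604$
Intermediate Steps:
$\left(X{\left(12,F{\left(0,-5 \right)} \right)} - 104\right)^{2} = \left(2 \cdot 3 - 104\right)^{2} = \left(6 - 104\right)^{2} = \left(-98\right)^{2} = 9604$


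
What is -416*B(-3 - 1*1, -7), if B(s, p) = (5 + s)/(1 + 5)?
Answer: -208/3 ≈ -69.333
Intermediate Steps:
B(s, p) = ⅚ + s/6 (B(s, p) = (5 + s)/6 = (5 + s)*(⅙) = ⅚ + s/6)
-416*B(-3 - 1*1, -7) = -416*(⅚ + (-3 - 1*1)/6) = -416*(⅚ + (-3 - 1)/6) = -416*(⅚ + (⅙)*(-4)) = -416*(⅚ - ⅔) = -416*⅙ = -208/3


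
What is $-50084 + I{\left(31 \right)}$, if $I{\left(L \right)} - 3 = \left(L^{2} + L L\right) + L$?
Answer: $-48128$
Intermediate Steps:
$I{\left(L \right)} = 3 + L + 2 L^{2}$ ($I{\left(L \right)} = 3 + \left(\left(L^{2} + L L\right) + L\right) = 3 + \left(\left(L^{2} + L^{2}\right) + L\right) = 3 + \left(2 L^{2} + L\right) = 3 + \left(L + 2 L^{2}\right) = 3 + L + 2 L^{2}$)
$-50084 + I{\left(31 \right)} = -50084 + \left(3 + 31 + 2 \cdot 31^{2}\right) = -50084 + \left(3 + 31 + 2 \cdot 961\right) = -50084 + \left(3 + 31 + 1922\right) = -50084 + 1956 = -48128$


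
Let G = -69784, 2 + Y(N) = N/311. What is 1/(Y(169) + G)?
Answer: -311/21703277 ≈ -1.4330e-5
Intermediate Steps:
Y(N) = -2 + N/311
1/(Y(169) + G) = 1/((-2 + (1/311)*169) - 69784) = 1/((-2 + 169/311) - 69784) = 1/(-453/311 - 69784) = 1/(-21703277/311) = -311/21703277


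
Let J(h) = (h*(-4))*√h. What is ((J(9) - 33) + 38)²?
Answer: 10609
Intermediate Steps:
J(h) = -4*h^(3/2) (J(h) = (-4*h)*√h = -4*h^(3/2))
((J(9) - 33) + 38)² = ((-4*9^(3/2) - 33) + 38)² = ((-4*27 - 33) + 38)² = ((-108 - 33) + 38)² = (-141 + 38)² = (-103)² = 10609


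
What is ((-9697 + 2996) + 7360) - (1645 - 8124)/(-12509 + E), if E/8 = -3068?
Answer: 24411448/37053 ≈ 658.83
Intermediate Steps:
E = -24544 (E = 8*(-3068) = -24544)
((-9697 + 2996) + 7360) - (1645 - 8124)/(-12509 + E) = ((-9697 + 2996) + 7360) - (1645 - 8124)/(-12509 - 24544) = (-6701 + 7360) - (-6479)/(-37053) = 659 - (-6479)*(-1)/37053 = 659 - 1*6479/37053 = 659 - 6479/37053 = 24411448/37053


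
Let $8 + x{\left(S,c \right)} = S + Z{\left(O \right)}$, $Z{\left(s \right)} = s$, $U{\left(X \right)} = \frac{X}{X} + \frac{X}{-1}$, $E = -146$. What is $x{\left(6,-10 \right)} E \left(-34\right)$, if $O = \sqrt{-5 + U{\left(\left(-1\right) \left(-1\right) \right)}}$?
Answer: $-9928 + 4964 i \sqrt{5} \approx -9928.0 + 11100.0 i$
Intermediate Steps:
$U{\left(X \right)} = 1 - X$ ($U{\left(X \right)} = 1 + X \left(-1\right) = 1 - X$)
$O = i \sqrt{5}$ ($O = \sqrt{-5 + \left(1 - \left(-1\right) \left(-1\right)\right)} = \sqrt{-5 + \left(1 - 1\right)} = \sqrt{-5 + 0} = \sqrt{-5} = i \sqrt{5} \approx 2.2361 i$)
$x{\left(S,c \right)} = -8 + S + i \sqrt{5}$ ($x{\left(S,c \right)} = -8 + \left(S + i \sqrt{5}\right) = -8 + S + i \sqrt{5}$)
$x{\left(6,-10 \right)} E \left(-34\right) = \left(-8 + 6 + i \sqrt{5}\right) \left(-146\right) \left(-34\right) = \left(-2 + i \sqrt{5}\right) \left(-146\right) \left(-34\right) = \left(292 - 146 i \sqrt{5}\right) \left(-34\right) = -9928 + 4964 i \sqrt{5}$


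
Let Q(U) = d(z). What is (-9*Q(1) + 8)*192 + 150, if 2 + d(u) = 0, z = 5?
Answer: 5142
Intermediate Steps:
d(u) = -2 (d(u) = -2 + 0 = -2)
Q(U) = -2
(-9*Q(1) + 8)*192 + 150 = (-9*(-2) + 8)*192 + 150 = (18 + 8)*192 + 150 = 26*192 + 150 = 4992 + 150 = 5142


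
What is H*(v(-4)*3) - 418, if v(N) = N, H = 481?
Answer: -6190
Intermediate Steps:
H*(v(-4)*3) - 418 = 481*(-4*3) - 418 = 481*(-12) - 418 = -5772 - 418 = -6190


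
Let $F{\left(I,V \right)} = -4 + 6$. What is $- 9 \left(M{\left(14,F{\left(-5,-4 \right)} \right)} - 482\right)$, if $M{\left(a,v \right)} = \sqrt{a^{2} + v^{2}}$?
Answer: $4338 - 90 \sqrt{2} \approx 4210.7$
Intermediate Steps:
$F{\left(I,V \right)} = 2$
$- 9 \left(M{\left(14,F{\left(-5,-4 \right)} \right)} - 482\right) = - 9 \left(\sqrt{14^{2} + 2^{2}} - 482\right) = - 9 \left(\sqrt{196 + 4} - 482\right) = - 9 \left(\sqrt{200} - 482\right) = - 9 \left(10 \sqrt{2} - 482\right) = - 9 \left(-482 + 10 \sqrt{2}\right) = 4338 - 90 \sqrt{2}$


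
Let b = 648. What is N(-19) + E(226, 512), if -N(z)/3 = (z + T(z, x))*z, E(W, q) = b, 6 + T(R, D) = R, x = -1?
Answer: -1860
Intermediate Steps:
T(R, D) = -6 + R
E(W, q) = 648
N(z) = -3*z*(-6 + 2*z) (N(z) = -3*(z + (-6 + z))*z = -3*(-6 + 2*z)*z = -3*z*(-6 + 2*z))
N(-19) + E(226, 512) = 6*(-19)*(3 - 1*(-19)) + 648 = 6*(-19)*(3 + 19) + 648 = 6*(-19)*22 + 648 = -2508 + 648 = -1860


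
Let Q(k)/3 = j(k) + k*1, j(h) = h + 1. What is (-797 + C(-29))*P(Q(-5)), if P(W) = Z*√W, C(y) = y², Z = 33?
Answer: 4356*I*√3 ≈ 7544.8*I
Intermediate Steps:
j(h) = 1 + h
Q(k) = 3 + 6*k (Q(k) = 3*((1 + k) + k*1) = 3*((1 + k) + k) = 3*(1 + 2*k) = 3 + 6*k)
P(W) = 33*√W
(-797 + C(-29))*P(Q(-5)) = (-797 + (-29)²)*(33*√(3 + 6*(-5))) = (-797 + 841)*(33*√(3 - 30)) = 44*(33*√(-27)) = 44*(33*(3*I*√3)) = 44*(99*I*√3) = 4356*I*√3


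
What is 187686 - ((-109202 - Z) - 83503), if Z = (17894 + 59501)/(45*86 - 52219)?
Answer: 18391447064/48349 ≈ 3.8039e+5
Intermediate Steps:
Z = -77395/48349 (Z = 77395/(3870 - 52219) = 77395/(-48349) = 77395*(-1/48349) = -77395/48349 ≈ -1.6008)
187686 - ((-109202 - Z) - 83503) = 187686 - ((-109202 - 1*(-77395/48349)) - 83503) = 187686 - ((-109202 + 77395/48349) - 83503) = 187686 - (-5279730103/48349 - 83503) = 187686 - 1*(-9317016650/48349) = 187686 + 9317016650/48349 = 18391447064/48349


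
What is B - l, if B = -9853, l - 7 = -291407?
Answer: 281547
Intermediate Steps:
l = -291400 (l = 7 - 291407 = -291400)
B - l = -9853 - 1*(-291400) = -9853 + 291400 = 281547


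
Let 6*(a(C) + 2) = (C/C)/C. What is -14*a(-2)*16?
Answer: 1400/3 ≈ 466.67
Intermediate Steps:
a(C) = -2 + 1/(6*C) (a(C) = -2 + ((C/C)/C)/6 = -2 + (1/C)/6 = -2 + 1/(6*C))
-14*a(-2)*16 = -14*(-2 + (1/6)/(-2))*16 = -14*(-2 + (1/6)*(-1/2))*16 = -14*(-2 - 1/12)*16 = -14*(-25/12)*16 = (175/6)*16 = 1400/3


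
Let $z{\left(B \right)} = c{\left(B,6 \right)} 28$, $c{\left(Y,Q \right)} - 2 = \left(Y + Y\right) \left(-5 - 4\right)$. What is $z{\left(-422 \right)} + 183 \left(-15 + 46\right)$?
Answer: $218417$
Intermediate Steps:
$c{\left(Y,Q \right)} = 2 - 18 Y$ ($c{\left(Y,Q \right)} = 2 + \left(Y + Y\right) \left(-5 - 4\right) = 2 + 2 Y \left(-9\right) = 2 - 18 Y$)
$z{\left(B \right)} = 56 - 504 B$ ($z{\left(B \right)} = \left(2 - 18 B\right) 28 = 56 - 504 B$)
$z{\left(-422 \right)} + 183 \left(-15 + 46\right) = \left(56 - -212688\right) + 183 \left(-15 + 46\right) = \left(56 + 212688\right) + 183 \cdot 31 = 212744 + 5673 = 218417$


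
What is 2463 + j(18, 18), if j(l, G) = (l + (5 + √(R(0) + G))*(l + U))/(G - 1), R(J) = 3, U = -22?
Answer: 41869/17 - 4*√21/17 ≈ 2461.8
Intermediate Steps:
j(l, G) = (l + (-22 + l)*(5 + √(3 + G)))/(-1 + G) (j(l, G) = (l + (5 + √(3 + G))*(l - 22))/(G - 1) = (l + (5 + √(3 + G))*(-22 + l))/(-1 + G) = (l + (-22 + l)*(5 + √(3 + G)))/(-1 + G))
2463 + j(18, 18) = 2463 + (-110 - 22*√(3 + 18) + 6*18 + 18*√(3 + 18))/(-1 + 18) = 2463 + (-110 - 22*√21 + 108 + 18*√21)/17 = 2463 + (-2 - 4*√21)/17 = 2463 + (-2/17 - 4*√21/17) = 41869/17 - 4*√21/17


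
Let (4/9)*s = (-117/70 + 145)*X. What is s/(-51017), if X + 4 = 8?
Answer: -90297/3571190 ≈ -0.025285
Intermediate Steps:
X = 4 (X = -4 + 8 = 4)
s = 90297/70 (s = 9*((-117/70 + 145)*4)/4 = 9*((10033/70)*4)/4 = (9/4)*(20066/35) = 90297/70 ≈ 1290.0)
s/(-51017) = (90297/70)/(-51017) = (90297/70)*(-1/51017) = -90297/3571190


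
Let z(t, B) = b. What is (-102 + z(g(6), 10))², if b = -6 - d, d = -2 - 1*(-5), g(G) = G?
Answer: 12321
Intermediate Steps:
d = 3 (d = -2 + 5 = 3)
b = -9 (b = -6 - 1*3 = -6 - 3 = -9)
z(t, B) = -9
(-102 + z(g(6), 10))² = (-102 - 9)² = (-111)² = 12321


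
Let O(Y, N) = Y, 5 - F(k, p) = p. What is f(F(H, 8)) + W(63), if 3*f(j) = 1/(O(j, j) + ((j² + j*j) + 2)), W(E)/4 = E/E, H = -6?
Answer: 205/51 ≈ 4.0196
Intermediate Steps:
F(k, p) = 5 - p
W(E) = 4 (W(E) = 4*(E/E) = 4*1 = 4)
f(j) = 1/(3*(2 + j + 2*j²)) (f(j) = 1/(3*(j + ((j² + j*j) + 2))) = 1/(3*(j + ((j² + j²) + 2))) = 1/(3*(j + (2*j² + 2))) = 1/(3*(j + (2 + 2*j²))) = 1/(3*(2 + j + 2*j²)))
f(F(H, 8)) + W(63) = 1/(3*(2 + (5 - 1*8) + 2*(5 - 1*8)²)) + 4 = 1/(3*(2 + (5 - 8) + 2*(5 - 8)²)) + 4 = 1/(3*(2 - 3 + 2*(-3)²)) + 4 = 1/(3*(2 - 3 + 2*9)) + 4 = 1/(3*(2 - 3 + 18)) + 4 = (⅓)/17 + 4 = (⅓)*(1/17) + 4 = 1/51 + 4 = 205/51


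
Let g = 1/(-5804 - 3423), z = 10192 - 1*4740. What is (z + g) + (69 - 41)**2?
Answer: 57539571/9227 ≈ 6236.0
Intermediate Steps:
z = 5452 (z = 10192 - 4740 = 5452)
g = -1/9227 (g = 1/(-9227) = -1/9227 ≈ -0.00010838)
(z + g) + (69 - 41)**2 = (5452 - 1/9227) + (69 - 41)**2 = 50305603/9227 + 28**2 = 50305603/9227 + 784 = 57539571/9227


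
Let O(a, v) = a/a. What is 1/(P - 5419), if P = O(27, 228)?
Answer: -1/5418 ≈ -0.00018457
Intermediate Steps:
O(a, v) = 1
P = 1
1/(P - 5419) = 1/(1 - 5419) = 1/(-5418) = -1/5418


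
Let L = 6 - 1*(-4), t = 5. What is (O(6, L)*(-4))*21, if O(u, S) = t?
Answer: -420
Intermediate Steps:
L = 10 (L = 6 + 4 = 10)
O(u, S) = 5
(O(6, L)*(-4))*21 = (5*(-4))*21 = -20*21 = -420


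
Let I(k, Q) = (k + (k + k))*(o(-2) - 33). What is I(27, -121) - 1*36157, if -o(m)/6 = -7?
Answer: -35428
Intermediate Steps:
o(m) = 42 (o(m) = -6*(-7) = 42)
I(k, Q) = 27*k (I(k, Q) = (k + (k + k))*(42 - 33) = (k + 2*k)*9 = (3*k)*9 = 27*k)
I(27, -121) - 1*36157 = 27*27 - 1*36157 = 729 - 36157 = -35428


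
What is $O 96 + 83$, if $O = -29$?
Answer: $-2701$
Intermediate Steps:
$O 96 + 83 = \left(-29\right) 96 + 83 = -2784 + 83 = -2701$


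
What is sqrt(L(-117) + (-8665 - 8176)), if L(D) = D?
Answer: I*sqrt(16958) ≈ 130.22*I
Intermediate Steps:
sqrt(L(-117) + (-8665 - 8176)) = sqrt(-117 + (-8665 - 8176)) = sqrt(-117 - 16841) = sqrt(-16958) = I*sqrt(16958)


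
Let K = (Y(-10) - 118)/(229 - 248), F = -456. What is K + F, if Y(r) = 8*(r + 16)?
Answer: -8594/19 ≈ -452.32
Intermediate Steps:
Y(r) = 128 + 8*r (Y(r) = 8*(16 + r) = 128 + 8*r)
K = 70/19 (K = ((128 + 8*(-10)) - 118)/(229 - 248) = ((128 - 80) - 118)/(-19) = (48 - 118)*(-1/19) = -70*(-1/19) = 70/19 ≈ 3.6842)
K + F = 70/19 - 456 = -8594/19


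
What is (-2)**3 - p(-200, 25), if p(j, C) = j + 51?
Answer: 141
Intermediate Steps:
p(j, C) = 51 + j
(-2)**3 - p(-200, 25) = (-2)**3 - (51 - 200) = -8 - 1*(-149) = -8 + 149 = 141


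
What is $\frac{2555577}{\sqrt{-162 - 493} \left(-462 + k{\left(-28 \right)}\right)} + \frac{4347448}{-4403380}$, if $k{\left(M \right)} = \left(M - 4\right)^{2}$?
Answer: $- \frac{1086862}{1100845} - \frac{2555577 i \sqrt{655}}{368110} \approx -0.9873 - 177.68 i$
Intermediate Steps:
$k{\left(M \right)} = \left(-4 + M\right)^{2}$
$\frac{2555577}{\sqrt{-162 - 493} \left(-462 + k{\left(-28 \right)}\right)} + \frac{4347448}{-4403380} = \frac{2555577}{\sqrt{-162 - 493} \left(-462 + \left(-4 - 28\right)^{2}\right)} + \frac{4347448}{-4403380} = \frac{2555577}{\sqrt{-655} \left(-462 + \left(-32\right)^{2}\right)} + 4347448 \left(- \frac{1}{4403380}\right) = \frac{2555577}{i \sqrt{655} \left(-462 + 1024\right)} - \frac{1086862}{1100845} = \frac{2555577}{i \sqrt{655} \cdot 562} - \frac{1086862}{1100845} = \frac{2555577}{562 i \sqrt{655}} - \frac{1086862}{1100845} = 2555577 \left(- \frac{i \sqrt{655}}{368110}\right) - \frac{1086862}{1100845} = - \frac{2555577 i \sqrt{655}}{368110} - \frac{1086862}{1100845} = - \frac{1086862}{1100845} - \frac{2555577 i \sqrt{655}}{368110}$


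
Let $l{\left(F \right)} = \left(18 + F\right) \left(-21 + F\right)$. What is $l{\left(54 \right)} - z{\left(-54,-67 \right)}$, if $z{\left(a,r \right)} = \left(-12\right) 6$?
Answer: $2448$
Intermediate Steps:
$z{\left(a,r \right)} = -72$
$l{\left(F \right)} = \left(-21 + F\right) \left(18 + F\right)$
$l{\left(54 \right)} - z{\left(-54,-67 \right)} = \left(-378 + 54^{2} - 162\right) - -72 = \left(-378 + 2916 - 162\right) + 72 = 2376 + 72 = 2448$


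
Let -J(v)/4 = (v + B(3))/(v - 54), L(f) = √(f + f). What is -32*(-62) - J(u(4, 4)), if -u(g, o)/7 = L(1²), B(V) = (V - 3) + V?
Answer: 2794936/1409 + 798*√2/1409 ≈ 1984.4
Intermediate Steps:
L(f) = √2*√f (L(f) = √(2*f) = √2*√f)
B(V) = -3 + 2*V (B(V) = (-3 + V) + V = -3 + 2*V)
u(g, o) = -7*√2 (u(g, o) = -7*√2*√(1²) = -7*√2*√1 = -7*√2)
J(v) = -4*(3 + v)/(-54 + v) (J(v) = -4*(v + (-3 + 2*3))/(v - 54) = -4*(v + (-3 + 6))/(-54 + v) = -4*(v + 3)/(-54 + v) = -4*(3 + v)/(-54 + v))
-32*(-62) - J(u(4, 4)) = -32*(-62) - 4*(-3 - (-7)*√2)/(-54 - 7*√2) = 1984 - 4*(-3 + 7*√2)/(-54 - 7*√2)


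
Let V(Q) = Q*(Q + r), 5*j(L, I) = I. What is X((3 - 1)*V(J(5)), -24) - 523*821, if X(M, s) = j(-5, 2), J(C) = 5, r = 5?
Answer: -2146913/5 ≈ -4.2938e+5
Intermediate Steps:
j(L, I) = I/5
V(Q) = Q*(5 + Q) (V(Q) = Q*(Q + 5) = Q*(5 + Q))
X(M, s) = 2/5 (X(M, s) = (1/5)*2 = 2/5)
X((3 - 1)*V(J(5)), -24) - 523*821 = 2/5 - 523*821 = 2/5 - 429383 = -2146913/5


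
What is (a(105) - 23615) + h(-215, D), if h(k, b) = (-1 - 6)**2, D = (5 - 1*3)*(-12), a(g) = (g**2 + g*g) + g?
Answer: -1411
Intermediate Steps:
a(g) = g + 2*g**2 (a(g) = (g**2 + g**2) + g = 2*g**2 + g = g + 2*g**2)
D = -24 (D = (5 - 3)*(-12) = 2*(-12) = -24)
h(k, b) = 49 (h(k, b) = (-7)**2 = 49)
(a(105) - 23615) + h(-215, D) = (105*(1 + 2*105) - 23615) + 49 = (105*(1 + 210) - 23615) + 49 = (105*211 - 23615) + 49 = (22155 - 23615) + 49 = -1460 + 49 = -1411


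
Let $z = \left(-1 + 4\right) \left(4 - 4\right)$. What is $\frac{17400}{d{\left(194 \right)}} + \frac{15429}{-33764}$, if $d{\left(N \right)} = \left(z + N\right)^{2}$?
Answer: $\frac{1701939}{317685476} \approx 0.0053573$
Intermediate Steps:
$z = 0$ ($z = 3 \cdot 0 = 0$)
$d{\left(N \right)} = N^{2}$ ($d{\left(N \right)} = \left(0 + N\right)^{2} = N^{2}$)
$\frac{17400}{d{\left(194 \right)}} + \frac{15429}{-33764} = \frac{17400}{194^{2}} + \frac{15429}{-33764} = \frac{17400}{37636} + 15429 \left(- \frac{1}{33764}\right) = 17400 \cdot \frac{1}{37636} - \frac{15429}{33764} = \frac{4350}{9409} - \frac{15429}{33764} = \frac{1701939}{317685476}$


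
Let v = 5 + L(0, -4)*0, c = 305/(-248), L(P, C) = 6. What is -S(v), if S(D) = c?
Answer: 305/248 ≈ 1.2298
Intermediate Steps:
c = -305/248 (c = 305*(-1/248) = -305/248 ≈ -1.2298)
v = 5 (v = 5 + 6*0 = 5 + 0 = 5)
S(D) = -305/248
-S(v) = -1*(-305/248) = 305/248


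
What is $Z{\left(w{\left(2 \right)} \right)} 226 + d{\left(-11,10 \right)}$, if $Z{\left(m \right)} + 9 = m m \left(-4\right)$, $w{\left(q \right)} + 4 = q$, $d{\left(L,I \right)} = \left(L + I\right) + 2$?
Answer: $-5649$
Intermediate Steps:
$d{\left(L,I \right)} = 2 + I + L$ ($d{\left(L,I \right)} = \left(I + L\right) + 2 = 2 + I + L$)
$w{\left(q \right)} = -4 + q$
$Z{\left(m \right)} = -9 - 4 m^{2}$ ($Z{\left(m \right)} = -9 + m m \left(-4\right) = -9 + m^{2} \left(-4\right) = -9 - 4 m^{2}$)
$Z{\left(w{\left(2 \right)} \right)} 226 + d{\left(-11,10 \right)} = \left(-9 - 4 \left(-4 + 2\right)^{2}\right) 226 + \left(2 + 10 - 11\right) = \left(-9 - 4 \left(-2\right)^{2}\right) 226 + 1 = \left(-9 - 16\right) 226 + 1 = \left(-25\right) 226 + 1 = -5650 + 1 = -5649$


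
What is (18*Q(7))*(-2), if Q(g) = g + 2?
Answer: -324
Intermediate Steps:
Q(g) = 2 + g
(18*Q(7))*(-2) = (18*(2 + 7))*(-2) = (18*9)*(-2) = 162*(-2) = -324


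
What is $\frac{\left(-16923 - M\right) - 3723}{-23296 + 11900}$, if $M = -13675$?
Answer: $\frac{6971}{11396} \approx 0.61171$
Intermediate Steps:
$\frac{\left(-16923 - M\right) - 3723}{-23296 + 11900} = \frac{\left(-16923 - -13675\right) - 3723}{-23296 + 11900} = \frac{\left(-16923 + 13675\right) + \left(-3971 + 248\right)}{-11396} = \left(-3248 - 3723\right) \left(- \frac{1}{11396}\right) = \left(-6971\right) \left(- \frac{1}{11396}\right) = \frac{6971}{11396}$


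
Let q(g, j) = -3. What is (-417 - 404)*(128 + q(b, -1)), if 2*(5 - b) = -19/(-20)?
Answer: -102625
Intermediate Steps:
b = 181/40 (b = 5 - (-19)/(2*(-20)) = 5 - (-19)*(-1)/(2*20) = 5 - 1/2*19/20 = 5 - 19/40 = 181/40 ≈ 4.5250)
(-417 - 404)*(128 + q(b, -1)) = (-417 - 404)*(128 - 3) = -821*125 = -102625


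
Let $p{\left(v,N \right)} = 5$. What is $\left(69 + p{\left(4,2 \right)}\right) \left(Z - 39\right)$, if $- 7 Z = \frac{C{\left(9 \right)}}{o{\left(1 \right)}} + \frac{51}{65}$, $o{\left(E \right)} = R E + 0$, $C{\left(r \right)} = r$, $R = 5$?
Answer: $- \frac{189366}{65} \approx -2913.3$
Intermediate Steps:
$o{\left(E \right)} = 5 E$ ($o{\left(E \right)} = 5 E + 0 = 5 E$)
$Z = - \frac{24}{65}$ ($Z = - \frac{\frac{9}{5 \cdot 1} + \frac{51}{65}}{7} = - \frac{\frac{9}{5} + 51 \cdot \frac{1}{65}}{7} = - \frac{9 \cdot \frac{1}{5} + \frac{51}{65}}{7} = - \frac{\frac{9}{5} + \frac{51}{65}}{7} = \left(- \frac{1}{7}\right) \frac{168}{65} = - \frac{24}{65} \approx -0.36923$)
$\left(69 + p{\left(4,2 \right)}\right) \left(Z - 39\right) = \left(69 + 5\right) \left(- \frac{24}{65} - 39\right) = 74 \left(- \frac{2559}{65}\right) = - \frac{189366}{65}$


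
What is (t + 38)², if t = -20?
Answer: 324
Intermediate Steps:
(t + 38)² = (-20 + 38)² = 18² = 324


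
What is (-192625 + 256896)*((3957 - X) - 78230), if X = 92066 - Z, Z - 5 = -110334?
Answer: -17781729028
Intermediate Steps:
Z = -110329 (Z = 5 - 110334 = -110329)
X = 202395 (X = 92066 - 1*(-110329) = 92066 + 110329 = 202395)
(-192625 + 256896)*((3957 - X) - 78230) = (-192625 + 256896)*((3957 - 1*202395) - 78230) = 64271*((3957 - 202395) - 78230) = 64271*(-198438 - 78230) = 64271*(-276668) = -17781729028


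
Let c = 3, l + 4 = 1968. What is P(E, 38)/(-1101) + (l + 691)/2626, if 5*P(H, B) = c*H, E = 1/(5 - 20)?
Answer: 73081501/72280650 ≈ 1.0111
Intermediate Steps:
l = 1964 (l = -4 + 1968 = 1964)
E = -1/15 (E = 1/(-15) = -1/15 ≈ -0.066667)
P(H, B) = 3*H/5 (P(H, B) = (3*H)/5 = 3*H/5)
P(E, 38)/(-1101) + (l + 691)/2626 = ((⅗)*(-1/15))/(-1101) + (1964 + 691)/2626 = -1/25*(-1/1101) + 2655*(1/2626) = 1/27525 + 2655/2626 = 73081501/72280650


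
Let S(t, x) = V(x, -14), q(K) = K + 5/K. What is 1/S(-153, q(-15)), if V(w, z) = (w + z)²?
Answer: 9/7744 ≈ 0.0011622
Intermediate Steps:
S(t, x) = (-14 + x)² (S(t, x) = (x - 14)² = (-14 + x)²)
1/S(-153, q(-15)) = 1/((-14 + (-15 + 5/(-15)))²) = 1/((-14 + (-15 + 5*(-1/15)))²) = 1/((-14 + (-15 - ⅓))²) = 1/((-14 - 46/3)²) = 1/((-88/3)²) = 1/(7744/9) = 9/7744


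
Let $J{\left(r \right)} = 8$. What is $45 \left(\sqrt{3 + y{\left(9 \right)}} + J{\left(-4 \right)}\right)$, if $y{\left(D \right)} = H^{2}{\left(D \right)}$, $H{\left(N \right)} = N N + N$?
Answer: $360 + 45 \sqrt{8103} \approx 4410.8$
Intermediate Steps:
$H{\left(N \right)} = N + N^{2}$ ($H{\left(N \right)} = N^{2} + N = N + N^{2}$)
$y{\left(D \right)} = D^{2} \left(1 + D\right)^{2}$ ($y{\left(D \right)} = \left(D \left(1 + D\right)\right)^{2} = D^{2} \left(1 + D\right)^{2}$)
$45 \left(\sqrt{3 + y{\left(9 \right)}} + J{\left(-4 \right)}\right) = 45 \left(\sqrt{3 + 9^{2} \left(1 + 9\right)^{2}} + 8\right) = 45 \left(\sqrt{3 + 81 \cdot 10^{2}} + 8\right) = 45 \left(\sqrt{3 + 81 \cdot 100} + 8\right) = 45 \left(\sqrt{3 + 8100} + 8\right) = 45 \left(\sqrt{8103} + 8\right) = 45 \left(8 + \sqrt{8103}\right) = 360 + 45 \sqrt{8103}$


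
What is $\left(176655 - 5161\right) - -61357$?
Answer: $232851$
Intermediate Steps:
$\left(176655 - 5161\right) - -61357 = \left(176655 - 5161\right) + 61357 = 171494 + 61357 = 232851$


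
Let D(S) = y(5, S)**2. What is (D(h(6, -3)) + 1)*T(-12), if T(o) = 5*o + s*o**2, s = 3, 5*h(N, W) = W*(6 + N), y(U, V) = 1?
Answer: 744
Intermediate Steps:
h(N, W) = W*(6 + N)/5 (h(N, W) = (W*(6 + N))/5 = W*(6 + N)/5)
T(o) = 3*o**2 + 5*o (T(o) = 5*o + 3*o**2 = 3*o**2 + 5*o)
D(S) = 1 (D(S) = 1**2 = 1)
(D(h(6, -3)) + 1)*T(-12) = (1 + 1)*(-12*(5 + 3*(-12))) = 2*(-12*(5 - 36)) = 2*(-12*(-31)) = 2*372 = 744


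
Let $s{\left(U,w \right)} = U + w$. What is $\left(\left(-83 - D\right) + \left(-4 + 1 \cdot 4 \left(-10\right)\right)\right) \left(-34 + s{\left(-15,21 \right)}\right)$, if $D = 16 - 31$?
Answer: $3136$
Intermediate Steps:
$D = -15$
$\left(\left(-83 - D\right) + \left(-4 + 1 \cdot 4 \left(-10\right)\right)\right) \left(-34 + s{\left(-15,21 \right)}\right) = \left(\left(-83 - -15\right) + \left(-4 + 1 \cdot 4 \left(-10\right)\right)\right) \left(-34 + \left(-15 + 21\right)\right) = \left(\left(-83 + 15\right) + \left(-4 + 4 \left(-10\right)\right)\right) \left(-34 + 6\right) = \left(-68 - 44\right) \left(-28\right) = \left(-112\right) \left(-28\right) = 3136$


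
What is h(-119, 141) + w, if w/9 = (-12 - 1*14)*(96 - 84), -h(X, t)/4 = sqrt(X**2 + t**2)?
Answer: -2808 - 4*sqrt(34042) ≈ -3546.0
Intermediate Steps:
h(X, t) = -4*sqrt(X**2 + t**2)
w = -2808 (w = 9*((-12 - 1*14)*(96 - 84)) = 9*((-12 - 14)*12) = 9*(-26*12) = 9*(-312) = -2808)
h(-119, 141) + w = -4*sqrt((-119)**2 + 141**2) - 2808 = -4*sqrt(14161 + 19881) - 2808 = -4*sqrt(34042) - 2808 = -2808 - 4*sqrt(34042)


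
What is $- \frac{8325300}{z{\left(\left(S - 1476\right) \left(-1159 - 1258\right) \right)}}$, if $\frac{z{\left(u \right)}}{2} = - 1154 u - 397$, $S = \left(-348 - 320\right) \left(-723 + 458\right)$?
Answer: $- \frac{832530}{97926096839} \approx -8.5016 \cdot 10^{-6}$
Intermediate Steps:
$S = 177020$ ($S = \left(-668\right) \left(-265\right) = 177020$)
$z{\left(u \right)} = -794 - 2308 u$ ($z{\left(u \right)} = 2 \left(- 1154 u - 397\right) = 2 \left(-397 - 1154 u\right) = -794 - 2308 u$)
$- \frac{8325300}{z{\left(\left(S - 1476\right) \left(-1159 - 1258\right) \right)}} = - \frac{8325300}{-794 - 2308 \left(177020 - 1476\right) \left(-1159 - 1258\right)} = - \frac{8325300}{-794 - 2308 \cdot 175544 \left(-2417\right)} = - \frac{8325300}{-794 - -979260969184} = - \frac{8325300}{-794 + 979260969184} = - \frac{8325300}{979260968390} = \left(-8325300\right) \frac{1}{979260968390} = - \frac{832530}{97926096839}$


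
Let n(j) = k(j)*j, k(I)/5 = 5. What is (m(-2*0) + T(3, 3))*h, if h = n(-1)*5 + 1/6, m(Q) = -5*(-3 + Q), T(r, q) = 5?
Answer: -7490/3 ≈ -2496.7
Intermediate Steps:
k(I) = 25 (k(I) = 5*5 = 25)
n(j) = 25*j
m(Q) = 15 - 5*Q
h = -749/6 (h = (25*(-1))*5 + 1/6 = -25*5 + ⅙ = -125 + ⅙ = -749/6 ≈ -124.83)
(m(-2*0) + T(3, 3))*h = ((15 - (-10)*0) + 5)*(-749/6) = ((15 - 5*0) + 5)*(-749/6) = ((15 + 0) + 5)*(-749/6) = (15 + 5)*(-749/6) = 20*(-749/6) = -7490/3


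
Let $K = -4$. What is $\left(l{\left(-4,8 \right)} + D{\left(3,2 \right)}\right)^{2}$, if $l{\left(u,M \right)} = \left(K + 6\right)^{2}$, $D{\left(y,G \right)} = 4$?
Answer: $64$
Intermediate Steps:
$l{\left(u,M \right)} = 4$ ($l{\left(u,M \right)} = \left(-4 + 6\right)^{2} = 2^{2} = 4$)
$\left(l{\left(-4,8 \right)} + D{\left(3,2 \right)}\right)^{2} = \left(4 + 4\right)^{2} = 8^{2} = 64$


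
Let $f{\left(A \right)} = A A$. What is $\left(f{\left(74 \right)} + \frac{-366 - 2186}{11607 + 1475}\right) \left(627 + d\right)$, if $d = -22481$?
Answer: $- \frac{782749962960}{6541} \approx -1.1967 \cdot 10^{8}$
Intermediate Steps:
$f{\left(A \right)} = A^{2}$
$\left(f{\left(74 \right)} + \frac{-366 - 2186}{11607 + 1475}\right) \left(627 + d\right) = \left(74^{2} + \frac{-366 - 2186}{11607 + 1475}\right) \left(627 - 22481\right) = \left(5476 - \frac{2552}{13082}\right) \left(-21854\right) = \left(5476 - \frac{1276}{6541}\right) \left(-21854\right) = \frac{35817240}{6541} \left(-21854\right) = - \frac{782749962960}{6541}$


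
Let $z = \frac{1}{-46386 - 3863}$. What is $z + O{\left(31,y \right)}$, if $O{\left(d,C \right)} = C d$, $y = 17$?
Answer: $\frac{26481222}{50249} \approx 527.0$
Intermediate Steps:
$z = - \frac{1}{50249}$ ($z = \frac{1}{-46386 - 3863} = \frac{1}{-50249} = - \frac{1}{50249} \approx -1.9901 \cdot 10^{-5}$)
$z + O{\left(31,y \right)} = - \frac{1}{50249} + 17 \cdot 31 = - \frac{1}{50249} + 527 = \frac{26481222}{50249}$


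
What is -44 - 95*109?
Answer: -10399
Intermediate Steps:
-44 - 95*109 = -44 - 10355 = -10399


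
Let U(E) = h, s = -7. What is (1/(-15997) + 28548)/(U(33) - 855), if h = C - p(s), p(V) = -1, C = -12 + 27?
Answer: -456682355/13421483 ≈ -34.026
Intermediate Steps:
C = 15
h = 16 (h = 15 - 1*(-1) = 15 + 1 = 16)
U(E) = 16
(1/(-15997) + 28548)/(U(33) - 855) = (1/(-15997) + 28548)/(16 - 855) = (-1/15997 + 28548)/(-839) = (456682355/15997)*(-1/839) = -456682355/13421483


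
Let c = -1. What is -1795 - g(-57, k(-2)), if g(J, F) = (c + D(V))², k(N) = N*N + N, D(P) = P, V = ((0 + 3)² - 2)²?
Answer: -4099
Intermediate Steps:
V = 49 (V = (3² - 2)² = (9 - 2)² = 7² = 49)
k(N) = N + N² (k(N) = N² + N = N + N²)
g(J, F) = 2304 (g(J, F) = (-1 + 49)² = 48² = 2304)
-1795 - g(-57, k(-2)) = -1795 - 1*2304 = -1795 - 2304 = -4099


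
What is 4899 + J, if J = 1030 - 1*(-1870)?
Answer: 7799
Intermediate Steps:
J = 2900 (J = 1030 + 1870 = 2900)
4899 + J = 4899 + 2900 = 7799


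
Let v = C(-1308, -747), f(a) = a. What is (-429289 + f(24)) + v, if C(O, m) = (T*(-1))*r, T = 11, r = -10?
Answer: -429155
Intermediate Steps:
C(O, m) = 110 (C(O, m) = (11*(-1))*(-10) = -11*(-10) = 110)
v = 110
(-429289 + f(24)) + v = (-429289 + 24) + 110 = -429265 + 110 = -429155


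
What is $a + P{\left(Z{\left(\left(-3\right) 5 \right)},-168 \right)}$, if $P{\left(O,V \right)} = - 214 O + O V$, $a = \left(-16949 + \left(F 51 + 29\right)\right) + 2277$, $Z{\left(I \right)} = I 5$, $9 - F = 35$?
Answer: $12681$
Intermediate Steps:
$F = -26$ ($F = 9 - 35 = -26$)
$Z{\left(I \right)} = 5 I$
$a = -15969$ ($a = \left(-16949 + \left(\left(-26\right) 51 + 29\right)\right) + 2277 = \left(-16949 + \left(-1326 + 29\right)\right) + 2277 = \left(-16949 - 1297\right) + 2277 = -18246 + 2277 = -15969$)
$a + P{\left(Z{\left(\left(-3\right) 5 \right)},-168 \right)} = -15969 + 5 \left(\left(-3\right) 5\right) \left(-214 - 168\right) = -15969 + 5 \left(-15\right) \left(-382\right) = -15969 - -28650 = -15969 + 28650 = 12681$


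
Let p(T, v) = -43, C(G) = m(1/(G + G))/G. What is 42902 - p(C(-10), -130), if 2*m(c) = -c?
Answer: 42945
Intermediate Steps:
m(c) = -c/2 (m(c) = (-c)/2 = -c/2)
C(G) = -1/(4*G²) (C(G) = (-1/(2*(G + G)))/G = (-1/(2*G)/2)/G = (-1/(4*G))/G = -1/(4*G²))
42902 - p(C(-10), -130) = 42902 - 1*(-43) = 42902 + 43 = 42945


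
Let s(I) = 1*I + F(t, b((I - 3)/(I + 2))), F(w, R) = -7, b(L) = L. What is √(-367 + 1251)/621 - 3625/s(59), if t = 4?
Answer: -3625/52 + 2*√221/621 ≈ -69.664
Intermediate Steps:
s(I) = -7 + I (s(I) = 1*I - 7 = I - 7 = -7 + I)
√(-367 + 1251)/621 - 3625/s(59) = √(-367 + 1251)/621 - 3625/(-7 + 59) = √884*(1/621) - 3625/52 = (2*√221)*(1/621) - 3625*1/52 = 2*√221/621 - 3625/52 = -3625/52 + 2*√221/621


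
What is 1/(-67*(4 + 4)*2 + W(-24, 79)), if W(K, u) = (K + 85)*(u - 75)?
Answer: -1/828 ≈ -0.0012077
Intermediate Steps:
W(K, u) = (-75 + u)*(85 + K) (W(K, u) = (85 + K)*(-75 + u) = (-75 + u)*(85 + K))
1/(-67*(4 + 4)*2 + W(-24, 79)) = 1/(-67*(4 + 4)*2 + (-6375 - 75*(-24) + 85*79 - 24*79)) = 1/(-536*2 + (-6375 + 1800 + 6715 - 1896)) = 1/(-67*16 + 244) = 1/(-1072 + 244) = 1/(-828) = -1/828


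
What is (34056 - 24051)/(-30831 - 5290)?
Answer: -10005/36121 ≈ -0.27699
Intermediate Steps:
(34056 - 24051)/(-30831 - 5290) = 10005/(-36121) = 10005*(-1/36121) = -10005/36121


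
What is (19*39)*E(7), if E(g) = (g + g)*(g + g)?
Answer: 145236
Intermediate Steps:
E(g) = 4*g² (E(g) = (2*g)*(2*g) = 4*g²)
(19*39)*E(7) = (19*39)*(4*7²) = 741*(4*49) = 741*196 = 145236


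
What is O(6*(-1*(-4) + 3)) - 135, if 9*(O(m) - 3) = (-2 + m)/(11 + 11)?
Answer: -13048/99 ≈ -131.80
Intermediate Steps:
O(m) = 296/99 + m/198 (O(m) = 3 + ((-2 + m)/(11 + 11))/9 = 3 + ((-2 + m)/22)/9 = 3 + ((-2 + m)*(1/22))/9 = 3 + (-1/11 + m/22)/9 = 3 + (-1/99 + m/198) = 296/99 + m/198)
O(6*(-1*(-4) + 3)) - 135 = (296/99 + (6*(-1*(-4) + 3))/198) - 135 = (296/99 + (6*(4 + 3))/198) - 135 = (296/99 + (6*7)/198) - 135 = (296/99 + (1/198)*42) - 135 = (296/99 + 7/33) - 135 = 317/99 - 135 = -13048/99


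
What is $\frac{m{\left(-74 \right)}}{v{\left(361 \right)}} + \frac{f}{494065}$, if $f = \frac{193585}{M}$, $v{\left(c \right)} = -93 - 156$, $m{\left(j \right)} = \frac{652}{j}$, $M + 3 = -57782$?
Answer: $\frac{265867671587}{7515056215095} \approx 0.035378$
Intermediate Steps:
$M = -57785$ ($M = -3 - 57782 = -57785$)
$v{\left(c \right)} = -249$ ($v{\left(c \right)} = -93 - 156 = -249$)
$f = - \frac{5531}{1651}$ ($f = \frac{193585}{-57785} = 193585 \left(- \frac{1}{57785}\right) = - \frac{5531}{1651} \approx -3.3501$)
$\frac{m{\left(-74 \right)}}{v{\left(361 \right)}} + \frac{f}{494065} = \frac{652 \frac{1}{-74}}{-249} - \frac{5531}{1651 \cdot 494065} = 652 \left(- \frac{1}{74}\right) \left(- \frac{1}{249}\right) - \frac{5531}{815701315} = \left(- \frac{326}{37}\right) \left(- \frac{1}{249}\right) - \frac{5531}{815701315} = \frac{326}{9213} - \frac{5531}{815701315} = \frac{265867671587}{7515056215095}$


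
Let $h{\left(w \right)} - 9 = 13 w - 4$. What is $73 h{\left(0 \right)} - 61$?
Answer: $304$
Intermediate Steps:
$h{\left(w \right)} = 5 + 13 w$ ($h{\left(w \right)} = 9 + \left(13 w - 4\right) = 9 + \left(-4 + 13 w\right) = 5 + 13 w$)
$73 h{\left(0 \right)} - 61 = 73 \left(5 + 13 \cdot 0\right) - 61 = 73 \left(5 + 0\right) - 61 = 73 \cdot 5 - 61 = 365 - 61 = 304$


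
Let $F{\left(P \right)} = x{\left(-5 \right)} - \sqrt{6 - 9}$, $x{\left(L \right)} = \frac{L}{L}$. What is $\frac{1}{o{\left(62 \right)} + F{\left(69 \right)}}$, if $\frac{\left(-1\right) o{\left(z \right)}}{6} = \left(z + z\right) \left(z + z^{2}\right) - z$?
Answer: $\frac{i}{\sqrt{3} - 2905691 i} \approx -3.4415 \cdot 10^{-7} + 2.0515 \cdot 10^{-13} i$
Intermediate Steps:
$x{\left(L \right)} = 1$
$F{\left(P \right)} = 1 - i \sqrt{3}$ ($F{\left(P \right)} = 1 - \sqrt{6 - 9} = 1 - \sqrt{-3} = 1 - i \sqrt{3}$)
$o{\left(z \right)} = 6 z - 12 z \left(z + z^{2}\right)$ ($o{\left(z \right)} = - 6 \left(\left(z + z\right) \left(z + z^{2}\right) - z\right) = - 6 \left(2 z \left(z + z^{2}\right) - z\right) = - 6 \left(- z + 2 z \left(z + z^{2}\right)\right) = 6 z - 12 z \left(z + z^{2}\right)$)
$\frac{1}{o{\left(62 \right)} + F{\left(69 \right)}} = \frac{1}{6 \cdot 62 \left(1 - 124 - 2 \cdot 62^{2}\right) + \left(1 - i \sqrt{3}\right)} = \frac{1}{6 \cdot 62 \left(1 - 124 - 7688\right) + \left(1 - i \sqrt{3}\right)} = \frac{1}{6 \cdot 62 \left(-7811\right) + \left(1 - i \sqrt{3}\right)} = \frac{1}{-2905692 + \left(1 - i \sqrt{3}\right)} = \frac{1}{-2905691 - i \sqrt{3}}$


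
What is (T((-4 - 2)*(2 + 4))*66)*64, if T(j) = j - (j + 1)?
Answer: -4224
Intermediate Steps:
T(j) = -1 (T(j) = j - (1 + j) = j + (-1 - j) = -1)
(T((-4 - 2)*(2 + 4))*66)*64 = -1*66*64 = -66*64 = -4224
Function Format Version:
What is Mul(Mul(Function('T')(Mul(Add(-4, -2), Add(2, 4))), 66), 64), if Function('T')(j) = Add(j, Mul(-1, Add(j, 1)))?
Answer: -4224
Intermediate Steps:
Function('T')(j) = -1 (Function('T')(j) = Add(j, Mul(-1, Add(1, j))) = Add(j, Add(-1, Mul(-1, j))) = -1)
Mul(Mul(Function('T')(Mul(Add(-4, -2), Add(2, 4))), 66), 64) = Mul(Mul(-1, 66), 64) = Mul(-66, 64) = -4224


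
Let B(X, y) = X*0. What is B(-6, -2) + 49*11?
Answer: 539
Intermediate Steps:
B(X, y) = 0
B(-6, -2) + 49*11 = 0 + 49*11 = 0 + 539 = 539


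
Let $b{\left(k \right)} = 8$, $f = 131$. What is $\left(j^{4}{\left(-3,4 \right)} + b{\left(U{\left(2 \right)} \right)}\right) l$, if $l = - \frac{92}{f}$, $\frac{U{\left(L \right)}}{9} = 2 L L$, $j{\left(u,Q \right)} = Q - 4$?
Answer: $- \frac{736}{131} \approx -5.6183$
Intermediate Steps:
$j{\left(u,Q \right)} = -4 + Q$
$U{\left(L \right)} = 18 L^{2}$ ($U{\left(L \right)} = 9 \cdot 2 L L = 9 \cdot 2 L^{2} = 18 L^{2}$)
$l = - \frac{92}{131} \approx -0.70229$
$\left(j^{4}{\left(-3,4 \right)} + b{\left(U{\left(2 \right)} \right)}\right) l = \left(\left(-4 + 4\right)^{4} + 8\right) \left(- \frac{92}{131}\right) = \left(0^{4} + 8\right) \left(- \frac{92}{131}\right) = \left(0 + 8\right) \left(- \frac{92}{131}\right) = 8 \left(- \frac{92}{131}\right) = - \frac{736}{131}$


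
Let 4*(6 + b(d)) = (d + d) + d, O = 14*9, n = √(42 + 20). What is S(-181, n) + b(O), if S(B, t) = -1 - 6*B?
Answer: 2347/2 ≈ 1173.5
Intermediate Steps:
n = √62 ≈ 7.8740
O = 126
b(d) = -6 + 3*d/4 (b(d) = -6 + ((d + d) + d)/4 = -6 + (2*d + d)/4 = -6 + (3*d)/4 = -6 + 3*d/4)
S(-181, n) + b(O) = (-1 - 6*(-181)) + (-6 + (¾)*126) = (-1 + 1086) + (-6 + 189/2) = 1085 + 177/2 = 2347/2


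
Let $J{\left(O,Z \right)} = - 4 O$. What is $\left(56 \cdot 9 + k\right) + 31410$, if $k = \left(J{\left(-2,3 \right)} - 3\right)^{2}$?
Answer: $31939$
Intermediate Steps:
$k = 25$ ($k = \left(\left(-4\right) \left(-2\right) - 3\right)^{2} = \left(8 - 3\right)^{2} = 5^{2} = 25$)
$\left(56 \cdot 9 + k\right) + 31410 = \left(56 \cdot 9 + 25\right) + 31410 = \left(504 + 25\right) + 31410 = 529 + 31410 = 31939$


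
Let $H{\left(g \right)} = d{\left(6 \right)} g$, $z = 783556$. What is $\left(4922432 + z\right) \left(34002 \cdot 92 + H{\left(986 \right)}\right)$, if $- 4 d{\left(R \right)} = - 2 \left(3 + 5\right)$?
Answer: $17871884782464$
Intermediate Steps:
$d{\left(R \right)} = 4$ ($d{\left(R \right)} = - \frac{\left(-2\right) \left(3 + 5\right)}{4} = - \frac{\left(-2\right) 8}{4} = \left(- \frac{1}{4}\right) \left(-16\right) = 4$)
$H{\left(g \right)} = 4 g$
$\left(4922432 + z\right) \left(34002 \cdot 92 + H{\left(986 \right)}\right) = \left(4922432 + 783556\right) \left(34002 \cdot 92 + 4 \cdot 986\right) = 5705988 \left(3128184 + 3944\right) = 5705988 \cdot 3132128 = 17871884782464$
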